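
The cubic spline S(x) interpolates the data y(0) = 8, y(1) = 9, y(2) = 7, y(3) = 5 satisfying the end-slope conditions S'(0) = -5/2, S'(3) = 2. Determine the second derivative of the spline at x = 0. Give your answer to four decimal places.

Write m_i for S''(x_i). With h_i = 1, 1, 1 and divided differences Δ_i = 1, -2, -2, the continuity of S' gives the tridiagonal system
  1·m_0 + 4·m_1 + 1·m_2 = 6(Δ_1 - Δ_0) = -18
  1·m_1 + 4·m_2 + 1·m_3 = 6(Δ_2 - Δ_1) = 0
Clamped end conditions give two more equations: 2h_0·m_0 + h_0·m_1 = 6(Δ_0 - S'(0)) = 21 and h_2·m_2 + 2h_2·m_3 = 6(S'(3) - Δ_2) = 24.
Solving the tridiagonal system: m_0 = 72/5, m_1 = -39/5, m_2 = -6/5, m_3 = 63/5.

14.4000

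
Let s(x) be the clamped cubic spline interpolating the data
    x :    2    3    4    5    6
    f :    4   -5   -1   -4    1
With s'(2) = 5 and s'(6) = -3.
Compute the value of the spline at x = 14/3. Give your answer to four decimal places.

Write σ_i for s''(x_i). With h_i = 1, 1, 1, 1 and divided differences Δ_i = -9, 4, -3, 5, the continuity of s' gives the tridiagonal system
  1·σ_0 + 4·σ_1 + 1·σ_2 = 6(Δ_1 - Δ_0) = 78
  1·σ_1 + 4·σ_2 + 1·σ_3 = 6(Δ_2 - Δ_1) = -42
  1·σ_2 + 4·σ_3 + 1·σ_4 = 6(Δ_3 - Δ_2) = 48
Clamped end conditions give two more equations: 2h_0·σ_0 + h_0·σ_1 = 6(Δ_0 - s'(2)) = -84 and h_3·σ_3 + 2h_3·σ_4 = 6(s'(6) - Δ_3) = -48.
Forward elimination and back-substitution give σ_0 = -1769/28, σ_1 = 593/14, σ_2 = -113/4, σ_3 = 401/14, σ_4 = -1073/28.
On [4, 5], s(x) = -1 + 23/14·(x - 4) - 113/8·(x - 4)² + 531/56·(x - 4)³.
With (x - 4) = 2/3: s(14/3) = -425/126.

-3.3730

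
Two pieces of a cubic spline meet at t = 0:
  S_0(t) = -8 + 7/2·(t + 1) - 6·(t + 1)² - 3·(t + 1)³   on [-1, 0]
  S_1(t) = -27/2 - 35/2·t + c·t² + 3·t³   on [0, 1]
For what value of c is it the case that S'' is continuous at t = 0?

-15

S_0''(t) = -12 - 18·(t + 1), so S_0''(0) = -30. On the right, S_1''(0) = 2c, so c = -15.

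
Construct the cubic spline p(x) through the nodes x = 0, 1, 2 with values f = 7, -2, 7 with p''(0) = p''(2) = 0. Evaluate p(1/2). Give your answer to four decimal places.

0.8125

Put σ_i = p'' at the i-th knot. Here h = (1, 1) and Δ = (-9, 9), so the interior equations h_(i-1)·σ_(i-1) + 2(h_(i-1)+h_i)·σ_i + h_i·σ_(i+1) = 6(Δ_i − Δ_(i-1)) read
  1·σ_0 + 4·σ_1 + 1·σ_2 = 6(Δ_1 - Δ_0) = 108
Natural end conditions: σ_0 = σ_2 = 0.
Solving: σ_0 = 0, σ_1 = 27, σ_2 = 0.
On [0, 1], p(x) = 7 - 27/2·x + 0·x² + 9/2·x³.
With x = 1/2: p(1/2) = 13/16.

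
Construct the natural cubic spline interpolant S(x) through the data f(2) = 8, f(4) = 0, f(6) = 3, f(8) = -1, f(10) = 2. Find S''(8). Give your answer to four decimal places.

Put m_i = S'' at the i-th knot. Here h = (2, 2, 2, 2) and Δ = (-4, 3/2, -2, 3/2), so the interior equations h_(i-1)·m_(i-1) + 2(h_(i-1)+h_i)·m_i + h_i·m_(i+1) = 6(Δ_i − Δ_(i-1)) read
  2·m_0 + 8·m_1 + 2·m_2 = 6(Δ_1 - Δ_0) = 33
  2·m_1 + 8·m_2 + 2·m_3 = 6(Δ_2 - Δ_1) = -21
  2·m_2 + 8·m_3 + 2·m_4 = 6(Δ_3 - Δ_2) = 21
Natural end conditions: m_0 = m_4 = 0.
Solving the tridiagonal system: m_0 = 0, m_1 = 75/14, m_2 = -69/14, m_3 = 27/7, m_4 = 0.

3.8571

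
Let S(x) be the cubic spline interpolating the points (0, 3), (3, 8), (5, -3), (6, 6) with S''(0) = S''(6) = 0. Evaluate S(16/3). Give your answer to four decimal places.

With σ_i denoting the second derivative at x_i, h_i = 3, 2, 1, and Δ_i = (y_(i+1) − y_i)/h_i = 5/3, -11/2, 9:
  3·σ_0 + 10·σ_1 + 2·σ_2 = 6(Δ_1 - Δ_0) = -43
  2·σ_1 + 6·σ_2 + 1·σ_3 = 6(Δ_2 - Δ_1) = 87
Natural end conditions: σ_0 = σ_3 = 0.
Solving the tridiagonal system: σ_0 = 0, σ_1 = -54/7, σ_2 = 239/14, σ_3 = 0.
On [5, 6], S(x) = -3 + 139/42·(x - 5) + 239/28·(x - 5)² - 239/84·(x - 5)³.
With (x - 5) = 1/3: S(16/3) = -1195/1134.

-1.0538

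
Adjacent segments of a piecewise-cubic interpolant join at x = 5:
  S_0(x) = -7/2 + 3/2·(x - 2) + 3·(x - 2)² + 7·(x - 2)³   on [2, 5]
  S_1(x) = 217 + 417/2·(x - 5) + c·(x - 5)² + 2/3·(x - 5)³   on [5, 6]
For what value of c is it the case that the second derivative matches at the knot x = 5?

S_0''(x) = 6 + 42·(x - 2), so S_0''(5) = 132. On the right, S_1''(5) = 2c, so c = 66.

66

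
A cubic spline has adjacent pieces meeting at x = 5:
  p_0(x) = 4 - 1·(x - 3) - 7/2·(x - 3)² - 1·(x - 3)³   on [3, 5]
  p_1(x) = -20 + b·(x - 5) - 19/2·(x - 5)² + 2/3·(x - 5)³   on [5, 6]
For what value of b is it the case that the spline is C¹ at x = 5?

-27

p_0'(x) = -1 - 7·(x - 3) - 3·(x - 3)², so p_0'(5) = -27. On the right, p_1'(5) = b, so b = -27.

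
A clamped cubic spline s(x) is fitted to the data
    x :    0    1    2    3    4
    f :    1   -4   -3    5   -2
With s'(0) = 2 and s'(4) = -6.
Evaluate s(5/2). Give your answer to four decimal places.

With σ_i denoting the second derivative at x_i, h_i = 1, 1, 1, 1, and Δ_i = (y_(i+1) − y_i)/h_i = -5, 1, 8, -7:
  1·σ_0 + 4·σ_1 + 1·σ_2 = 6(Δ_1 - Δ_0) = 36
  1·σ_1 + 4·σ_2 + 1·σ_3 = 6(Δ_2 - Δ_1) = 42
  1·σ_2 + 4·σ_3 + 1·σ_4 = 6(Δ_3 - Δ_2) = -90
Clamped end conditions give two more equations: 2h_0·σ_0 + h_0·σ_1 = 6(Δ_0 - s'(0)) = -42 and h_3·σ_3 + 2h_3·σ_4 = 6(s'(4) - Δ_3) = 6.
Solving the tridiagonal system: σ_0 = -755/28, σ_1 = 167/14, σ_2 = 61/4, σ_3 = -433/14, σ_4 = 517/28.
On [2, 3], s(x) = -3 + 113/14·(x - 2) + 61/8·(x - 2)² - 431/56·(x - 2)³.
With (x - 2) = 1/2: s(5/2) = 887/448.

1.9799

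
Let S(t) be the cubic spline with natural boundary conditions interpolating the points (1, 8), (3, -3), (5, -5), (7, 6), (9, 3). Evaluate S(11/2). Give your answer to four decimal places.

Put m_i = S'' at the i-th knot. Here h = (2, 2, 2, 2) and Δ = (-11/2, -1, 11/2, -3/2), so the interior equations h_(i-1)·m_(i-1) + 2(h_(i-1)+h_i)·m_i + h_i·m_(i+1) = 6(Δ_i − Δ_(i-1)) read
  2·m_0 + 8·m_1 + 2·m_2 = 6(Δ_1 - Δ_0) = 27
  2·m_1 + 8·m_2 + 2·m_3 = 6(Δ_2 - Δ_1) = 39
  2·m_2 + 8·m_3 + 2·m_4 = 6(Δ_3 - Δ_2) = -42
Natural end conditions: m_0 = m_4 = 0.
Hence m_0 = 0, m_1 = 207/112, m_2 = 171/28, m_3 = -759/112, m_4 = 0.
On [5, 7], S(t) = -5 + 59/16·(t - 5) + 171/56·(t - 5)² - 481/448·(t - 5)³.
With (t - 5) = 1/2: S(11/2) = -9057/3584.

-2.5271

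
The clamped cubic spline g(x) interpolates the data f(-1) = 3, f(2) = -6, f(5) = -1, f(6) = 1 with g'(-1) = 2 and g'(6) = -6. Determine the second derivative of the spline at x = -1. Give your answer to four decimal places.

Let m_i = g''(x_i). Step sizes h_i = 3, 3, 1; slopes of the chords Δ_i = (y_(i+1) - y_i)/h_i = -3, 5/3, 2.
  3·m_0 + 12·m_1 + 3·m_2 = 6(Δ_1 - Δ_0) = 28
  3·m_1 + 8·m_2 + 1·m_3 = 6(Δ_2 - Δ_1) = 2
Clamped end conditions give two more equations: 2h_0·m_0 + h_0·m_1 = 6(Δ_0 - g'(-1)) = -30 and h_2·m_2 + 2h_2·m_3 = 6(g'(6) - Δ_2) = -48.
Hence m_0 = -628/93, m_1 = 326/93, m_2 = 64/31, m_3 = -776/31.

-6.7527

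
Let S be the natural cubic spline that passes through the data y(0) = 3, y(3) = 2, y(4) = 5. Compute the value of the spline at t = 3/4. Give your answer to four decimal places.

Write σ_i for S''(x_i). With h_i = 3, 1 and divided differences Δ_i = -1/3, 3, the continuity of S' gives the tridiagonal system
  3·σ_0 + 8·σ_1 + 1·σ_2 = 6(Δ_1 - Δ_0) = 20
Natural end conditions: σ_0 = σ_2 = 0.
Forward elimination and back-substitution give σ_0 = 0, σ_1 = 5/2, σ_2 = 0.
On [0, 3], S(t) = 3 - 19/12·t + 0·t² + 5/36·t³.
With t = 3/4: S(3/4) = 479/256.

1.8711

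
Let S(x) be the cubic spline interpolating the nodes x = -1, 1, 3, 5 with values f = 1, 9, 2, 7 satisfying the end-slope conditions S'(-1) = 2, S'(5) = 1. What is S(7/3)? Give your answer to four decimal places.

With m_i denoting the second derivative at x_i, h_i = 2, 2, 2, and Δ_i = (y_(i+1) − y_i)/h_i = 4, -7/2, 5/2:
  2·m_0 + 8·m_1 + 2·m_2 = 6(Δ_1 - Δ_0) = -45
  2·m_1 + 8·m_2 + 2·m_3 = 6(Δ_2 - Δ_1) = 36
Clamped end conditions give two more equations: 2h_0·m_0 + h_0·m_1 = 6(Δ_0 - S'(-1)) = 12 and h_2·m_2 + 2h_2·m_3 = 6(S'(5) - Δ_2) = -9.
Forward elimination and back-substitution give m_0 = 118/15, m_1 = -146/15, m_2 = 257/30, m_3 = -98/15.
On [1, 3], S(x) = 9 + 2/15·(x - 1) - 73/15·(x - 1)² + 61/40·(x - 1)³.
With (x - 1) = 4/3: S(7/3) = 559/135.

4.1407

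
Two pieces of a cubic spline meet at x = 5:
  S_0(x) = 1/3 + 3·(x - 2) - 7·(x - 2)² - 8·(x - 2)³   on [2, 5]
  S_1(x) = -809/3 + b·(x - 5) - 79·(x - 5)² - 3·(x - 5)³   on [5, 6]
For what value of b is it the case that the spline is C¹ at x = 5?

-255

S_0'(x) = 3 - 14·(x - 2) - 24·(x - 2)², so S_0'(5) = -255. On the right, S_1'(5) = b, so b = -255.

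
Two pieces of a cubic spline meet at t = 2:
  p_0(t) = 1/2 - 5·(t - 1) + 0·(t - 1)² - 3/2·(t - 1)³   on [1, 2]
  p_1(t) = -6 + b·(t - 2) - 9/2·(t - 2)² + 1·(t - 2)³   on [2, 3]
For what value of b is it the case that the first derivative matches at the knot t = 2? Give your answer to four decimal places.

p_0'(t) = -5 + 0·(t - 1) - 9/2·(t - 1)², so p_0'(2) = -19/2. On the right, p_1'(2) = b, so b = -19/2.

-9.5000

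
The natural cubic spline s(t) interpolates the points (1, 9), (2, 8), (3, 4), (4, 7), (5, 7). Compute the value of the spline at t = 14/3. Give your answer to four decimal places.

7.4021

Let M_i = s''(x_i). Step sizes h_i = 1, 1, 1, 1; slopes of the chords Δ_i = (y_(i+1) - y_i)/h_i = -1, -4, 3, 0.
  1·M_0 + 4·M_1 + 1·M_2 = 6(Δ_1 - Δ_0) = -18
  1·M_1 + 4·M_2 + 1·M_3 = 6(Δ_2 - Δ_1) = 42
  1·M_2 + 4·M_3 + 1·M_4 = 6(Δ_3 - Δ_2) = -18
Natural end conditions: M_0 = M_4 = 0.
Forward elimination and back-substitution give M_0 = 0, M_1 = -57/7, M_2 = 102/7, M_3 = -57/7, M_4 = 0.
On [4, 5], s(t) = 7 + 19/7·(t - 4) - 57/14·(t - 4)² + 19/14·(t - 4)³.
With (t - 4) = 2/3: s(14/3) = 1399/189.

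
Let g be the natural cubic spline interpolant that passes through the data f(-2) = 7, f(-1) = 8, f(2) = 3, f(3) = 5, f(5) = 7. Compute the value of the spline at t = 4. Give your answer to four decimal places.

Let M_i = g''(x_i). Step sizes h_i = 1, 3, 1, 2; slopes of the chords Δ_i = (y_(i+1) - y_i)/h_i = 1, -5/3, 2, 1.
  1·M_0 + 8·M_1 + 3·M_2 = 6(Δ_1 - Δ_0) = -16
  3·M_1 + 8·M_2 + 1·M_3 = 6(Δ_2 - Δ_1) = 22
  1·M_2 + 6·M_3 + 2·M_4 = 6(Δ_3 - Δ_2) = -6
Natural end conditions: M_0 = M_4 = 0.
Solving the tridiagonal system: M_0 = 0, M_1 = -583/161, M_2 = 696/161, M_3 = -277/161, M_4 = 0.
On [3, 5], g(t) = 5 + 1037/483·(t - 3) - 277/322·(t - 3)² + 277/1932·(t - 3)³.
With (t - 3) = 1: g(4) = 4141/644.

6.4301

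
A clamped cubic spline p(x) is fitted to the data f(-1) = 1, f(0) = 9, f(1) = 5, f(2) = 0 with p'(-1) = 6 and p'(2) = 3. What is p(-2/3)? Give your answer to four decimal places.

3.6963

Put σ_i = p'' at the i-th knot. Here h = (1, 1, 1) and Δ = (8, -4, -5), so the interior equations h_(i-1)·σ_(i-1) + 2(h_(i-1)+h_i)·σ_i + h_i·σ_(i+1) = 6(Δ_i − Δ_(i-1)) read
  1·σ_0 + 4·σ_1 + 1·σ_2 = 6(Δ_1 - Δ_0) = -72
  1·σ_1 + 4·σ_2 + 1·σ_3 = 6(Δ_2 - Δ_1) = -6
Clamped end conditions give two more equations: 2h_0·σ_0 + h_0·σ_1 = 6(Δ_0 - p'(-1)) = 12 and h_2·σ_2 + 2h_2·σ_3 = 6(p'(2) - Δ_2) = 48.
Solving: σ_0 = 84/5, σ_1 = -108/5, σ_2 = -12/5, σ_3 = 126/5.
On [-1, 0], p(x) = 1 + 6·(x + 1) + 42/5·(x + 1)² - 32/5·(x + 1)³.
With (x + 1) = 1/3: p(-2/3) = 499/135.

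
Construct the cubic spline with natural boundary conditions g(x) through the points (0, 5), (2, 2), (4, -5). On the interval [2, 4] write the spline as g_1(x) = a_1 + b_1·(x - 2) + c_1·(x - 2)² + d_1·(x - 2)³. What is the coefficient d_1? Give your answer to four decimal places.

Let M_i = g''(x_i). Step sizes h_i = 2, 2; slopes of the chords Δ_i = (y_(i+1) - y_i)/h_i = -3/2, -7/2.
  2·M_0 + 8·M_1 + 2·M_2 = 6(Δ_1 - Δ_0) = -12
Natural end conditions: M_0 = M_2 = 0.
Solving the tridiagonal system: M_0 = 0, M_1 = -3/2, M_2 = 0.
On [2, 4], with g_1(x) = a_1 + b_1·(x - 2) + c_1·(x - 2)² + d_1·(x - 2)³: c_1 = M_1/2 = -3/4, d_1 = (M_2 - M_1)/(6h_1) = 1/8, b_1 = Δ_1 - h_1(2M_1 + M_2)/6 = -5/2.

0.1250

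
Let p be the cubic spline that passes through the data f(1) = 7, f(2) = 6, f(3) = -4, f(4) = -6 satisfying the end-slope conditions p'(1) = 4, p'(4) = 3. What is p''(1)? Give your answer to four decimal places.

Put M_i = p'' at the i-th knot. Here h = (1, 1, 1) and Δ = (-1, -10, -2), so the interior equations h_(i-1)·M_(i-1) + 2(h_(i-1)+h_i)·M_i + h_i·M_(i+1) = 6(Δ_i − Δ_(i-1)) read
  1·M_0 + 4·M_1 + 1·M_2 = 6(Δ_1 - Δ_0) = -54
  1·M_1 + 4·M_2 + 1·M_3 = 6(Δ_2 - Δ_1) = 48
Clamped end conditions give two more equations: 2h_0·M_0 + h_0·M_1 = 6(Δ_0 - p'(1)) = -30 and h_2·M_2 + 2h_2·M_3 = 6(p'(4) - Δ_2) = 30.
Forward elimination and back-substitution give M_0 = -112/15, M_1 = -226/15, M_2 = 206/15, M_3 = 122/15.

-7.4667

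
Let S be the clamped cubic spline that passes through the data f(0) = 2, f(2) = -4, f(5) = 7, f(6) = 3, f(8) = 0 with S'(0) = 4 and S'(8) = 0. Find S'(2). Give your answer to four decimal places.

Put m_i = S'' at the i-th knot. Here h = (2, 3, 1, 2) and Δ = (-3, 11/3, -4, -3/2), so the interior equations h_(i-1)·m_(i-1) + 2(h_(i-1)+h_i)·m_i + h_i·m_(i+1) = 6(Δ_i − Δ_(i-1)) read
  2·m_0 + 10·m_1 + 3·m_2 = 6(Δ_1 - Δ_0) = 40
  3·m_1 + 8·m_2 + 1·m_3 = 6(Δ_2 - Δ_1) = -46
  1·m_2 + 6·m_3 + 2·m_4 = 6(Δ_3 - Δ_2) = 15
Clamped end conditions give two more equations: 2h_0·m_0 + h_0·m_1 = 6(Δ_0 - S'(0)) = -42 and h_3·m_3 + 2h_3·m_4 = 6(S'(8) - Δ_3) = 9.
Solving the tridiagonal system: m_0 = -2117/136, m_1 = 689/68, m_2 = -2053/204, m_3 = 839/204, m_4 = 79/408.
On [2, 5], S'(t) = b_1 + 2c_1·(t - 2) + 3d_1·(t - 2)² with b_1 = Δ_1 - h_1(2m_1 + m_2)/6 = -195/136, c_1 = m_1/2 = 689/136, d_1 = (m_2 - m_1)/(6h_1) = -515/459. So S'(2) = -195/136.

-1.4338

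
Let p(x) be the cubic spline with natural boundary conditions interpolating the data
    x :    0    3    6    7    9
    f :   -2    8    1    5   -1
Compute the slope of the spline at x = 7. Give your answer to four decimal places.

2.5059

Let M_i = p''(x_i). Step sizes h_i = 3, 3, 1, 2; slopes of the chords Δ_i = (y_(i+1) - y_i)/h_i = 10/3, -7/3, 4, -3.
  3·M_0 + 12·M_1 + 3·M_2 = 6(Δ_1 - Δ_0) = -34
  3·M_1 + 8·M_2 + 1·M_3 = 6(Δ_2 - Δ_1) = 38
  1·M_2 + 6·M_3 + 2·M_4 = 6(Δ_3 - Δ_2) = -42
Natural end conditions: M_0 = M_4 = 0.
Solving the tridiagonal system: M_0 = 0, M_1 = -1204/255, M_2 = 642/85, M_3 = -702/85, M_4 = 0.
On [7, 9], p'(x) = b_3 + 2c_3·(x - 7) + 3d_3·(x - 7)² with b_3 = Δ_3 - h_3(2M_3 + M_4)/6 = 213/85, c_3 = M_3/2 = -351/85, d_3 = (M_4 - M_3)/(6h_3) = 117/170. So p'(7) = 213/85.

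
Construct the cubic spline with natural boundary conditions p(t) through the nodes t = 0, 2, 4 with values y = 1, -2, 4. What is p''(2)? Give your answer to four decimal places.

3.3750

Let M_i = p''(x_i). Step sizes h_i = 2, 2; slopes of the chords Δ_i = (y_(i+1) - y_i)/h_i = -3/2, 3.
  2·M_0 + 8·M_1 + 2·M_2 = 6(Δ_1 - Δ_0) = 27
Natural end conditions: M_0 = M_2 = 0.
Forward elimination and back-substitution give M_0 = 0, M_1 = 27/8, M_2 = 0.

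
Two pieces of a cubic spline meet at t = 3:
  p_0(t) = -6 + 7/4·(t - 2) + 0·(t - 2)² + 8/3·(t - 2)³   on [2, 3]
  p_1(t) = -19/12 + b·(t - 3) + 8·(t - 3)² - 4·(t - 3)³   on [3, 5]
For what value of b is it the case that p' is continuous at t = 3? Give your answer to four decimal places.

p_0'(t) = 7/4 + 0·(t - 2) + 8·(t - 2)², so p_0'(3) = 39/4. On the right, p_1'(3) = b, so b = 39/4.

9.7500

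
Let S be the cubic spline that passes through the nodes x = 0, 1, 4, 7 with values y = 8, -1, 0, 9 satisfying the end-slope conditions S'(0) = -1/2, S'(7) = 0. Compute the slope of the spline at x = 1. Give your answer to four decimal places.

-10.4516

Write σ_i for S''(x_i). With h_i = 1, 3, 3 and divided differences Δ_i = -9, 1/3, 3, the continuity of S' gives the tridiagonal system
  1·σ_0 + 8·σ_1 + 3·σ_2 = 6(Δ_1 - Δ_0) = 56
  3·σ_1 + 12·σ_2 + 3·σ_3 = 6(Δ_2 - Δ_1) = 16
Clamped end conditions give two more equations: 2h_0·σ_0 + h_0·σ_1 = 6(Δ_0 - S'(0)) = -51 and h_2·σ_2 + 2h_2·σ_3 = 6(S'(7) - Δ_2) = -18.
Solving: σ_0 = -964/31, σ_1 = 347/31, σ_2 = -76/93, σ_3 = -241/93.
On [1, 4], S'(x) = b_1 + 2c_1·(x - 1) + 3d_1·(x - 1)² with b_1 = Δ_1 - h_1(2σ_1 + σ_2)/6 = -324/31, c_1 = σ_1/2 = 347/62, d_1 = (σ_2 - σ_1)/(6h_1) = -1117/1674. So S'(1) = -324/31.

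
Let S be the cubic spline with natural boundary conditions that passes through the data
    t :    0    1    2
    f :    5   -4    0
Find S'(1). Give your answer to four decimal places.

Put M_i = S'' at the i-th knot. Here h = (1, 1) and Δ = (-9, 4), so the interior equations h_(i-1)·M_(i-1) + 2(h_(i-1)+h_i)·M_i + h_i·M_(i+1) = 6(Δ_i − Δ_(i-1)) read
  1·M_0 + 4·M_1 + 1·M_2 = 6(Δ_1 - Δ_0) = 78
Natural end conditions: M_0 = M_2 = 0.
Solving the tridiagonal system: M_0 = 0, M_1 = 39/2, M_2 = 0.
On [1, 2], S'(t) = b_1 + 2c_1·(t - 1) + 3d_1·(t - 1)² with b_1 = Δ_1 - h_1(2M_1 + M_2)/6 = -5/2, c_1 = M_1/2 = 39/4, d_1 = (M_2 - M_1)/(6h_1) = -13/4. So S'(1) = -5/2.

-2.5000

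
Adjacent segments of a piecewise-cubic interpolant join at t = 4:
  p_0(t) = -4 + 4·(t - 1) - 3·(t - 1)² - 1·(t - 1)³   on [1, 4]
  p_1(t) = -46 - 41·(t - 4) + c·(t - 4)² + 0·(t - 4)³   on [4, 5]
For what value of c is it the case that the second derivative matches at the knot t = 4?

p_0''(t) = -6 - 6·(t - 1), so p_0''(4) = -24. On the right, p_1''(4) = 2c, so c = -12.

-12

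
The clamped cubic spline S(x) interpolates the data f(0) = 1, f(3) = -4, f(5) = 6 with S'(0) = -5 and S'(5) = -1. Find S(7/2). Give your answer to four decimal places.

-0.9938

Let m_i = S''(x_i). Step sizes h_i = 3, 2; slopes of the chords Δ_i = (y_(i+1) - y_i)/h_i = -5/3, 5.
  3·m_0 + 10·m_1 + 2·m_2 = 6(Δ_1 - Δ_0) = 40
Clamped end conditions give two more equations: 2h_0·m_0 + h_0·m_1 = 6(Δ_0 - S'(0)) = 20 and h_1·m_1 + 2h_1·m_2 = 6(S'(5) - Δ_1) = -36.
Hence m_0 = 2/15, m_1 = 32/5, m_2 = -61/5.
On [3, 5], S(x) = -4 + 24/5·(x - 3) + 16/5·(x - 3)² - 31/20·(x - 3)³.
With (x - 3) = 1/2: S(7/2) = -159/160.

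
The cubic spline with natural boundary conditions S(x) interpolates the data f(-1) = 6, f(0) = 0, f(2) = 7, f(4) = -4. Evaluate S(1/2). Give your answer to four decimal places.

0.5014

Put σ_i = S'' at the i-th knot. Here h = (1, 2, 2) and Δ = (-6, 7/2, -11/2), so the interior equations h_(i-1)·σ_(i-1) + 2(h_(i-1)+h_i)·σ_i + h_i·σ_(i+1) = 6(Δ_i − Δ_(i-1)) read
  1·σ_0 + 6·σ_1 + 2·σ_2 = 6(Δ_1 - Δ_0) = 57
  2·σ_1 + 8·σ_2 + 2·σ_3 = 6(Δ_2 - Δ_1) = -54
Natural end conditions: σ_0 = σ_3 = 0.
Solving the tridiagonal system: σ_0 = 0, σ_1 = 141/11, σ_2 = -219/22, σ_3 = 0.
On [0, 2], S(x) = 0 - 19/11·x + 141/22·x² - 167/88·x³.
With x = 1/2: S(1/2) = 353/704.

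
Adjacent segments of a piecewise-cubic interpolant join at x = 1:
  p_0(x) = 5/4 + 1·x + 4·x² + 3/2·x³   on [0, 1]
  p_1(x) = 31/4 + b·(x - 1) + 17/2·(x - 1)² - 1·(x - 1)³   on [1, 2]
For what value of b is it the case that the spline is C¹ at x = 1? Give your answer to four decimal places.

13.5000

p_0'(x) = 1 + 8·x + 9/2·x², so p_0'(1) = 27/2. On the right, p_1'(1) = b, so b = 27/2.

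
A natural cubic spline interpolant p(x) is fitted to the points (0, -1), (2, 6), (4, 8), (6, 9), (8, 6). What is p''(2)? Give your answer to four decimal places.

Put M_i = p'' at the i-th knot. Here h = (2, 2, 2, 2) and Δ = (7/2, 1, 1/2, -3/2), so the interior equations h_(i-1)·M_(i-1) + 2(h_(i-1)+h_i)·M_i + h_i·M_(i+1) = 6(Δ_i − Δ_(i-1)) read
  2·M_0 + 8·M_1 + 2·M_2 = 6(Δ_1 - Δ_0) = -15
  2·M_1 + 8·M_2 + 2·M_3 = 6(Δ_2 - Δ_1) = -3
  2·M_2 + 8·M_3 + 2·M_4 = 6(Δ_3 - Δ_2) = -12
Natural end conditions: M_0 = M_4 = 0.
Hence M_0 = 0, M_1 = -225/112, M_2 = 15/28, M_3 = -183/112, M_4 = 0.

-2.0089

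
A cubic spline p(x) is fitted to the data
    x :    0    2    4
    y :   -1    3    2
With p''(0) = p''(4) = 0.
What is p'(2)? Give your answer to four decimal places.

Put m_i = p'' at the i-th knot. Here h = (2, 2) and Δ = (2, -1/2), so the interior equations h_(i-1)·m_(i-1) + 2(h_(i-1)+h_i)·m_i + h_i·m_(i+1) = 6(Δ_i − Δ_(i-1)) read
  2·m_0 + 8·m_1 + 2·m_2 = 6(Δ_1 - Δ_0) = -15
Natural end conditions: m_0 = m_2 = 0.
Hence m_0 = 0, m_1 = -15/8, m_2 = 0.
On [2, 4], p'(x) = b_1 + 2c_1·(x - 2) + 3d_1·(x - 2)² with b_1 = Δ_1 - h_1(2m_1 + m_2)/6 = 3/4, c_1 = m_1/2 = -15/16, d_1 = (m_2 - m_1)/(6h_1) = 5/32. So p'(2) = 3/4.

0.7500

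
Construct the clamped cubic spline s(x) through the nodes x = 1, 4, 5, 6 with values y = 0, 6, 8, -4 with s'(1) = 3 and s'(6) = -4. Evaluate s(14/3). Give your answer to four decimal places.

9.0651

With m_i denoting the second derivative at x_i, h_i = 3, 1, 1, and Δ_i = (y_(i+1) − y_i)/h_i = 2, 2, -12:
  3·m_0 + 8·m_1 + 1·m_2 = 6(Δ_1 - Δ_0) = 0
  1·m_1 + 4·m_2 + 1·m_3 = 6(Δ_2 - Δ_1) = -84
Clamped end conditions give two more equations: 2h_0·m_0 + h_0·m_1 = 6(Δ_0 - s'(1)) = -6 and h_2·m_2 + 2h_2·m_3 = 6(s'(6) - Δ_2) = 48.
Solving: m_0 = -108/29, m_1 = 158/29, m_2 = -940/29, m_3 = 1166/29.
On [4, 5], s(x) = 6 + 162/29·(x - 4) + 79/29·(x - 4)² - 183/29·(x - 4)³.
With (x - 4) = 2/3: s(14/3) = 2366/261.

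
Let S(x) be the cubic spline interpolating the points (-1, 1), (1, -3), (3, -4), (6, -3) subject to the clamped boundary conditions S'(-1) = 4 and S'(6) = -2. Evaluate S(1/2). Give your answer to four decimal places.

With σ_i denoting the second derivative at x_i, h_i = 2, 2, 3, and Δ_i = (y_(i+1) − y_i)/h_i = -2, -1/2, 1/3:
  2·σ_0 + 8·σ_1 + 2·σ_2 = 6(Δ_1 - Δ_0) = 9
  2·σ_1 + 10·σ_2 + 3·σ_3 = 6(Δ_2 - Δ_1) = 5
Clamped end conditions give two more equations: 2h_0·σ_0 + h_0·σ_1 = 6(Δ_0 - S'(-1)) = -36 and h_2·σ_2 + 2h_2·σ_3 = 6(S'(6) - Δ_2) = -14.
Solving: σ_0 = -803/74, σ_1 = 137/37, σ_2 = 20/37, σ_3 = -289/111.
On [-1, 1], S(x) = 1 + 4·(x + 1) - 803/148·(x + 1)² + 359/296·(x + 1)³.
With (x + 1) = 3/2: S(1/2) = -2639/2368.

-1.1144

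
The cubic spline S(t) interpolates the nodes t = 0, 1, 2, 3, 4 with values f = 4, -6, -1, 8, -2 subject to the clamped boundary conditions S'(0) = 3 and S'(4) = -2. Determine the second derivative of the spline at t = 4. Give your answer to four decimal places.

Let M_i = S''(x_i). Step sizes h_i = 1, 1, 1, 1; slopes of the chords Δ_i = (y_(i+1) - y_i)/h_i = -10, 5, 9, -10.
  1·M_0 + 4·M_1 + 1·M_2 = 6(Δ_1 - Δ_0) = 90
  1·M_1 + 4·M_2 + 1·M_3 = 6(Δ_2 - Δ_1) = 24
  1·M_2 + 4·M_3 + 1·M_4 = 6(Δ_3 - Δ_2) = -114
Clamped end conditions give two more equations: 2h_0·M_0 + h_0·M_1 = 6(Δ_0 - S'(0)) = -78 and h_3·M_3 + 2h_3·M_4 = 6(S'(4) - Δ_3) = 48.
Solving: M_0 = -1577/28, M_1 = 485/14, M_2 = 31/4, M_3 = -583/14, M_4 = 1255/28.

44.8214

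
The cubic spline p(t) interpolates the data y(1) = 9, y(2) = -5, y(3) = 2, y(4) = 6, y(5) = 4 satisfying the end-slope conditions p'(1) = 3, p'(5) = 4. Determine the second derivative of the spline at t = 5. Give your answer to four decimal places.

Write m_i for p''(x_i). With h_i = 1, 1, 1, 1 and divided differences Δ_i = -14, 7, 4, -2, the continuity of p' gives the tridiagonal system
  1·m_0 + 4·m_1 + 1·m_2 = 6(Δ_1 - Δ_0) = 126
  1·m_1 + 4·m_2 + 1·m_3 = 6(Δ_2 - Δ_1) = -18
  1·m_2 + 4·m_3 + 1·m_4 = 6(Δ_3 - Δ_2) = -36
Clamped end conditions give two more equations: 2h_0·m_0 + h_0·m_1 = 6(Δ_0 - p'(1)) = -102 and h_3·m_3 + 2h_3·m_4 = 6(p'(5) - Δ_3) = 36.
Forward elimination and back-substitution give m_0 = -157/2, m_1 = 55, m_2 = -31/2, m_3 = -11, m_4 = 47/2.

23.5000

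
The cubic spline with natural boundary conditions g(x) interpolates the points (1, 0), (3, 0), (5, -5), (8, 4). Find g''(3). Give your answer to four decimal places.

-2.8421

Put σ_i = g'' at the i-th knot. Here h = (2, 2, 3) and Δ = (0, -5/2, 3), so the interior equations h_(i-1)·σ_(i-1) + 2(h_(i-1)+h_i)·σ_i + h_i·σ_(i+1) = 6(Δ_i − Δ_(i-1)) read
  2·σ_0 + 8·σ_1 + 2·σ_2 = 6(Δ_1 - Δ_0) = -15
  2·σ_1 + 10·σ_2 + 3·σ_3 = 6(Δ_2 - Δ_1) = 33
Natural end conditions: σ_0 = σ_3 = 0.
Solving the tridiagonal system: σ_0 = 0, σ_1 = -54/19, σ_2 = 147/38, σ_3 = 0.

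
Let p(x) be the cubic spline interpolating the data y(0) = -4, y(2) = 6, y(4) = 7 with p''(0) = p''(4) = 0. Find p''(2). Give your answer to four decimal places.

Let σ_i = p''(x_i). Step sizes h_i = 2, 2; slopes of the chords Δ_i = (y_(i+1) - y_i)/h_i = 5, 1/2.
  2·σ_0 + 8·σ_1 + 2·σ_2 = 6(Δ_1 - Δ_0) = -27
Natural end conditions: σ_0 = σ_2 = 0.
Forward elimination and back-substitution give σ_0 = 0, σ_1 = -27/8, σ_2 = 0.

-3.3750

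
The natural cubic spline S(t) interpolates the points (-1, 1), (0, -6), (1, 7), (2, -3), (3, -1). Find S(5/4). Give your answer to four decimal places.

6.1842

Put M_i = S'' at the i-th knot. Here h = (1, 1, 1, 1) and Δ = (-7, 13, -10, 2), so the interior equations h_(i-1)·M_(i-1) + 2(h_(i-1)+h_i)·M_i + h_i·M_(i+1) = 6(Δ_i − Δ_(i-1)) read
  1·M_0 + 4·M_1 + 1·M_2 = 6(Δ_1 - Δ_0) = 120
  1·M_1 + 4·M_2 + 1·M_3 = 6(Δ_2 - Δ_1) = -138
  1·M_2 + 4·M_3 + 1·M_4 = 6(Δ_3 - Δ_2) = 72
Natural end conditions: M_0 = M_4 = 0.
Solving: M_0 = 0, M_1 = 303/7, M_2 = -372/7, M_3 = 219/7, M_4 = 0.
On [1, 2], S(t) = 7 + 5/2·(t - 1) - 186/7·(t - 1)² + 197/14·(t - 1)³.
With (t - 1) = 1/4: S(5/4) = 5541/896.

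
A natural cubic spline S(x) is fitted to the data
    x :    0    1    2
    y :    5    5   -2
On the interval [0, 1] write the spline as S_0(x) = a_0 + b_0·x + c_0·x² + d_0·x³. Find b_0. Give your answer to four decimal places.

Let M_i = S''(x_i). Step sizes h_i = 1, 1; slopes of the chords Δ_i = (y_(i+1) - y_i)/h_i = 0, -7.
  1·M_0 + 4·M_1 + 1·M_2 = 6(Δ_1 - Δ_0) = -42
Natural end conditions: M_0 = M_2 = 0.
Hence M_0 = 0, M_1 = -21/2, M_2 = 0.
On [0, 1], with S_0(x) = a_0 + b_0·x + c_0·x² + d_0·x³: c_0 = M_0/2 = 0, d_0 = (M_1 - M_0)/(6h_0) = -7/4, b_0 = Δ_0 - h_0(2M_0 + M_1)/6 = 7/4.

1.7500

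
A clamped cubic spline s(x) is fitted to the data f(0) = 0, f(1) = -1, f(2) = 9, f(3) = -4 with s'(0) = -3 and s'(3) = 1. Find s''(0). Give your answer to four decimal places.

Put σ_i = s'' at the i-th knot. Here h = (1, 1, 1) and Δ = (-1, 10, -13), so the interior equations h_(i-1)·σ_(i-1) + 2(h_(i-1)+h_i)·σ_i + h_i·σ_(i+1) = 6(Δ_i − Δ_(i-1)) read
  1·σ_0 + 4·σ_1 + 1·σ_2 = 6(Δ_1 - Δ_0) = 66
  1·σ_1 + 4·σ_2 + 1·σ_3 = 6(Δ_2 - Δ_1) = -138
Clamped end conditions give two more equations: 2h_0·σ_0 + h_0·σ_1 = 6(Δ_0 - s'(0)) = 12 and h_2·σ_2 + 2h_2·σ_3 = 6(s'(3) - Δ_2) = 84.
Solving the tridiagonal system: σ_0 = -34/3, σ_1 = 104/3, σ_2 = -184/3, σ_3 = 218/3.

-11.3333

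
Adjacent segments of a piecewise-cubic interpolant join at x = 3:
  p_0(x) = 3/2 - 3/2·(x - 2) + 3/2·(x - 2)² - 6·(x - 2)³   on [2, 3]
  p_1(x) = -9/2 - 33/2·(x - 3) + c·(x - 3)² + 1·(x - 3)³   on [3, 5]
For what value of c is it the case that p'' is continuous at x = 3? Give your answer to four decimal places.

p_0''(x) = 3 - 36·(x - 2), so p_0''(3) = -33. On the right, p_1''(3) = 2c, so c = -33/2.

-16.5000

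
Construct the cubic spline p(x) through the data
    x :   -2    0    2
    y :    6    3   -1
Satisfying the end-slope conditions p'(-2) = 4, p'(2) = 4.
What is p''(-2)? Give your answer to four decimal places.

-7.8750

Write M_i for p''(x_i). With h_i = 2, 2 and divided differences Δ_i = -3/2, -2, the continuity of p' gives the tridiagonal system
  2·M_0 + 8·M_1 + 2·M_2 = 6(Δ_1 - Δ_0) = -3
Clamped end conditions give two more equations: 2h_0·M_0 + h_0·M_1 = 6(Δ_0 - p'(-2)) = -33 and h_1·M_1 + 2h_1·M_2 = 6(p'(2) - Δ_1) = 36.
Hence M_0 = -63/8, M_1 = -3/4, M_2 = 75/8.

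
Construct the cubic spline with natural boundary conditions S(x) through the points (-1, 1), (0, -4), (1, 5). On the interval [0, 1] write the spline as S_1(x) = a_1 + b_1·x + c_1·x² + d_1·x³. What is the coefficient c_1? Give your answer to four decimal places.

10.5000

Let m_i = S''(x_i). Step sizes h_i = 1, 1; slopes of the chords Δ_i = (y_(i+1) - y_i)/h_i = -5, 9.
  1·m_0 + 4·m_1 + 1·m_2 = 6(Δ_1 - Δ_0) = 84
Natural end conditions: m_0 = m_2 = 0.
Solving the tridiagonal system: m_0 = 0, m_1 = 21, m_2 = 0.
On [0, 1], with S_1(x) = a_1 + b_1·x + c_1·x² + d_1·x³: c_1 = m_1/2 = 21/2, d_1 = (m_2 - m_1)/(6h_1) = -7/2, b_1 = Δ_1 - h_1(2m_1 + m_2)/6 = 2.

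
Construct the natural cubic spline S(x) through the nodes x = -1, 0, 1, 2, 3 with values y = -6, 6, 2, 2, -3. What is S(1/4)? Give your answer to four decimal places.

Let M_i = S''(x_i). Step sizes h_i = 1, 1, 1, 1; slopes of the chords Δ_i = (y_(i+1) - y_i)/h_i = 12, -4, 0, -5.
  1·M_0 + 4·M_1 + 1·M_2 = 6(Δ_1 - Δ_0) = -96
  1·M_1 + 4·M_2 + 1·M_3 = 6(Δ_2 - Δ_1) = 24
  1·M_2 + 4·M_3 + 1·M_4 = 6(Δ_3 - Δ_2) = -30
Natural end conditions: M_0 = M_4 = 0.
Solving: M_0 = 0, M_1 = -783/28, M_2 = 111/7, M_3 = -321/28, M_4 = 0.
On [0, 1], S(x) = 6 + 75/28·x - 783/56·x² + 409/56·x³.
With x = 1/4: S(1/4) = 21181/3584.

5.9099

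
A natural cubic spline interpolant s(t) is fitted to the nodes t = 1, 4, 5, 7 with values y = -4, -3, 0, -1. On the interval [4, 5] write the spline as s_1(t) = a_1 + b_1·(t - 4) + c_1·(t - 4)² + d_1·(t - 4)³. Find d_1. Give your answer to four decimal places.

-1.0674

Let M_i = s''(x_i). Step sizes h_i = 3, 1, 2; slopes of the chords Δ_i = (y_(i+1) - y_i)/h_i = 1/3, 3, -1/2.
  3·M_0 + 8·M_1 + 1·M_2 = 6(Δ_1 - Δ_0) = 16
  1·M_1 + 6·M_2 + 2·M_3 = 6(Δ_2 - Δ_1) = -21
Natural end conditions: M_0 = M_3 = 0.
Hence M_0 = 0, M_1 = 117/47, M_2 = -184/47, M_3 = 0.
On [4, 5], with s_1(t) = a_1 + b_1·(t - 4) + c_1·(t - 4)² + d_1·(t - 4)³: c_1 = M_1/2 = 117/94, d_1 = (M_2 - M_1)/(6h_1) = -301/282, b_1 = Δ_1 - h_1(2M_1 + M_2)/6 = 398/141.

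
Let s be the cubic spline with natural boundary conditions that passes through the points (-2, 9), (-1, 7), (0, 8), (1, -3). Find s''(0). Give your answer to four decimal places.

-20.4000

Write σ_i for s''(x_i). With h_i = 1, 1, 1 and divided differences Δ_i = -2, 1, -11, the continuity of s' gives the tridiagonal system
  1·σ_0 + 4·σ_1 + 1·σ_2 = 6(Δ_1 - Δ_0) = 18
  1·σ_1 + 4·σ_2 + 1·σ_3 = 6(Δ_2 - Δ_1) = -72
Natural end conditions: σ_0 = σ_3 = 0.
Hence σ_0 = 0, σ_1 = 48/5, σ_2 = -102/5, σ_3 = 0.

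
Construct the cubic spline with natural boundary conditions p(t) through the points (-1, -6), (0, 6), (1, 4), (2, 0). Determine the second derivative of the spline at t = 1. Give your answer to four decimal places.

2.4000

Write m_i for p''(x_i). With h_i = 1, 1, 1 and divided differences Δ_i = 12, -2, -4, the continuity of p' gives the tridiagonal system
  1·m_0 + 4·m_1 + 1·m_2 = 6(Δ_1 - Δ_0) = -84
  1·m_1 + 4·m_2 + 1·m_3 = 6(Δ_2 - Δ_1) = -12
Natural end conditions: m_0 = m_3 = 0.
Solving: m_0 = 0, m_1 = -108/5, m_2 = 12/5, m_3 = 0.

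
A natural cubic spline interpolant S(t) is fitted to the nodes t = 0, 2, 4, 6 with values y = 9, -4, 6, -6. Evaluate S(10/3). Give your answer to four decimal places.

Put m_i = S'' at the i-th knot. Here h = (2, 2, 2) and Δ = (-13/2, 5, -6), so the interior equations h_(i-1)·m_(i-1) + 2(h_(i-1)+h_i)·m_i + h_i·m_(i+1) = 6(Δ_i − Δ_(i-1)) read
  2·m_0 + 8·m_1 + 2·m_2 = 6(Δ_1 - Δ_0) = 69
  2·m_1 + 8·m_2 + 2·m_3 = 6(Δ_2 - Δ_1) = -66
Natural end conditions: m_0 = m_3 = 0.
Solving: m_0 = 0, m_1 = 57/5, m_2 = -111/10, m_3 = 0.
On [2, 4], S(t) = -4 + 11/10·(t - 2) + 57/10·(t - 2)² - 15/8·(t - 2)³.
With (t - 2) = 4/3: S(10/3) = 142/45.

3.1556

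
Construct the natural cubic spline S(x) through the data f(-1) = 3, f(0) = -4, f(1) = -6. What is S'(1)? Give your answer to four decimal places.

-0.7500

With M_i denoting the second derivative at x_i, h_i = 1, 1, and Δ_i = (y_(i+1) − y_i)/h_i = -7, -2:
  1·M_0 + 4·M_1 + 1·M_2 = 6(Δ_1 - Δ_0) = 30
Natural end conditions: M_0 = M_2 = 0.
Hence M_0 = 0, M_1 = 15/2, M_2 = 0.
On [0, 1], S'(x) = b_1 + 2c_1·x + 3d_1·x² with b_1 = Δ_1 - h_1(2M_1 + M_2)/6 = -9/2, c_1 = M_1/2 = 15/4, d_1 = (M_2 - M_1)/(6h_1) = -5/4. So S'(1) = -3/4.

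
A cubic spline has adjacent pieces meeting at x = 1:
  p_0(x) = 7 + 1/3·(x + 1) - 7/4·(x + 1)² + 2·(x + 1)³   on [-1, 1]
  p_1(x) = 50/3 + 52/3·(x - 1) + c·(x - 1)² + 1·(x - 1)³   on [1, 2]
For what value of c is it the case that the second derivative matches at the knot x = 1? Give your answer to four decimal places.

p_0''(x) = -7/2 + 12·(x + 1), so p_0''(1) = 41/2. On the right, p_1''(1) = 2c, so c = 41/4.

10.2500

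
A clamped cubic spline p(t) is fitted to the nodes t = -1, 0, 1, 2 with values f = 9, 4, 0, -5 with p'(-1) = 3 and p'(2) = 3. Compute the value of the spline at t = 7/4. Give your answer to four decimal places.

With σ_i denoting the second derivative at x_i, h_i = 1, 1, 1, and Δ_i = (y_(i+1) − y_i)/h_i = -5, -4, -5:
  1·σ_0 + 4·σ_1 + 1·σ_2 = 6(Δ_1 - Δ_0) = 6
  1·σ_1 + 4·σ_2 + 1·σ_3 = 6(Δ_2 - Δ_1) = -6
Clamped end conditions give two more equations: 2h_0·σ_0 + h_0·σ_1 = 6(Δ_0 - p'(-1)) = -48 and h_2·σ_2 + 2h_2·σ_3 = 6(p'(2) - Δ_2) = 48.
Solving: σ_0 = -30, σ_1 = 12, σ_2 = -12, σ_3 = 30.
On [1, 2], p(t) = 0 - 6·(t - 1) - 6·(t - 1)² + 7·(t - 1)³.
With (t - 1) = 3/4: p(7/4) = -315/64.

-4.9219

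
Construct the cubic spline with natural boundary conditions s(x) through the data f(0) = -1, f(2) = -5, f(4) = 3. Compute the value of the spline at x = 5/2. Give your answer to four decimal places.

-3.9844

Put σ_i = s'' at the i-th knot. Here h = (2, 2) and Δ = (-2, 4), so the interior equations h_(i-1)·σ_(i-1) + 2(h_(i-1)+h_i)·σ_i + h_i·σ_(i+1) = 6(Δ_i − Δ_(i-1)) read
  2·σ_0 + 8·σ_1 + 2·σ_2 = 6(Δ_1 - Δ_0) = 36
Natural end conditions: σ_0 = σ_2 = 0.
Forward elimination and back-substitution give σ_0 = 0, σ_1 = 9/2, σ_2 = 0.
On [2, 4], s(x) = -5 + 1·(x - 2) + 9/4·(x - 2)² - 3/8·(x - 2)³.
With (x - 2) = 1/2: s(5/2) = -255/64.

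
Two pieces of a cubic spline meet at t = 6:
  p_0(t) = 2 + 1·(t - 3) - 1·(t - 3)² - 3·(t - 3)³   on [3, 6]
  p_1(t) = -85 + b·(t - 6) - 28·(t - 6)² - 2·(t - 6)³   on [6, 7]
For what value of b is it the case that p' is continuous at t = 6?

-86

p_0'(t) = 1 - 2·(t - 3) - 9·(t - 3)², so p_0'(6) = -86. On the right, p_1'(6) = b, so b = -86.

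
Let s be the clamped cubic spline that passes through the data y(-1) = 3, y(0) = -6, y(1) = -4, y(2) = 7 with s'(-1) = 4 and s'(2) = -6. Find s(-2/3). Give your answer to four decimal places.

Put M_i = s'' at the i-th knot. Here h = (1, 1, 1) and Δ = (-9, 2, 11), so the interior equations h_(i-1)·M_(i-1) + 2(h_(i-1)+h_i)·M_i + h_i·M_(i+1) = 6(Δ_i − Δ_(i-1)) read
  1·M_0 + 4·M_1 + 1·M_2 = 6(Δ_1 - Δ_0) = 66
  1·M_1 + 4·M_2 + 1·M_3 = 6(Δ_2 - Δ_1) = 54
Clamped end conditions give two more equations: 2h_0·M_0 + h_0·M_1 = 6(Δ_0 - s'(-1)) = -78 and h_2·M_2 + 2h_2·M_3 = 6(s'(2) - Δ_2) = -102.
Solving the tridiagonal system: M_0 = -152/3, M_1 = 70/3, M_2 = 70/3, M_3 = -188/3.
On [-1, 0], s(x) = 3 + 4·(x + 1) - 76/3·(x + 1)² + 37/3·(x + 1)³.
With (x + 1) = 1/3: s(-2/3) = 160/81.

1.9753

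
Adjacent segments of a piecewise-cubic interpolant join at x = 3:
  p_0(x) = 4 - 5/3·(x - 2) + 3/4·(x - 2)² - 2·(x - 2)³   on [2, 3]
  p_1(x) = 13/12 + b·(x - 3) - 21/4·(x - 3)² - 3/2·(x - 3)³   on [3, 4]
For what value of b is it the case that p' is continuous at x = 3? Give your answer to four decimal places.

-6.1667

p_0'(x) = -5/3 + 3/2·(x - 2) - 6·(x - 2)², so p_0'(3) = -37/6. On the right, p_1'(3) = b, so b = -37/6.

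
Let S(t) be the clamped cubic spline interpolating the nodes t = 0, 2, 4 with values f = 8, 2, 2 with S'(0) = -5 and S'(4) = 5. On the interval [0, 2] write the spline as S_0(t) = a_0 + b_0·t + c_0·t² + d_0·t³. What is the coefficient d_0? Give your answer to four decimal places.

Let M_i = S''(x_i). Step sizes h_i = 2, 2; slopes of the chords Δ_i = (y_(i+1) - y_i)/h_i = -3, 0.
  2·M_0 + 8·M_1 + 2·M_2 = 6(Δ_1 - Δ_0) = 18
Clamped end conditions give two more equations: 2h_0·M_0 + h_0·M_1 = 6(Δ_0 - S'(0)) = 12 and h_1·M_1 + 2h_1·M_2 = 6(S'(4) - Δ_1) = 30.
Solving: M_0 = 13/4, M_1 = -1/2, M_2 = 31/4.
On [0, 2], with S_0(t) = a_0 + b_0·t + c_0·t² + d_0·t³: c_0 = M_0/2 = 13/8, d_0 = (M_1 - M_0)/(6h_0) = -5/16, b_0 = Δ_0 - h_0(2M_0 + M_1)/6 = -5.

-0.3125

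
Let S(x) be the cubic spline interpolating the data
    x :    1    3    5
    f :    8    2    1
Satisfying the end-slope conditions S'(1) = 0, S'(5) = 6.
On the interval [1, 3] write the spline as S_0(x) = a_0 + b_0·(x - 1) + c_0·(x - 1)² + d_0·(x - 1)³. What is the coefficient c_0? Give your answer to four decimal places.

Let M_i = S''(x_i). Step sizes h_i = 2, 2; slopes of the chords Δ_i = (y_(i+1) - y_i)/h_i = -3, -1/2.
  2·M_0 + 8·M_1 + 2·M_2 = 6(Δ_1 - Δ_0) = 15
Clamped end conditions give two more equations: 2h_0·M_0 + h_0·M_1 = 6(Δ_0 - S'(1)) = -18 and h_1·M_1 + 2h_1·M_2 = 6(S'(5) - Δ_1) = 39.
Solving: M_0 = -39/8, M_1 = 3/4, M_2 = 75/8.
On [1, 3], with S_0(x) = a_0 + b_0·(x - 1) + c_0·(x - 1)² + d_0·(x - 1)³: c_0 = M_0/2 = -39/16, d_0 = (M_1 - M_0)/(6h_0) = 15/32, b_0 = Δ_0 - h_0(2M_0 + M_1)/6 = 0.

-2.4375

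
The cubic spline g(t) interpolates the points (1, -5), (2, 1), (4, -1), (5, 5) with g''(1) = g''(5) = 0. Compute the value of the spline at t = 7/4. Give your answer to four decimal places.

0.0742

Let M_i = g''(x_i). Step sizes h_i = 1, 2, 1; slopes of the chords Δ_i = (y_(i+1) - y_i)/h_i = 6, -1, 6.
  1·M_0 + 6·M_1 + 2·M_2 = 6(Δ_1 - Δ_0) = -42
  2·M_1 + 6·M_2 + 1·M_3 = 6(Δ_2 - Δ_1) = 42
Natural end conditions: M_0 = M_3 = 0.
Forward elimination and back-substitution give M_0 = 0, M_1 = -21/2, M_2 = 21/2, M_3 = 0.
On [1, 2], g(t) = -5 + 31/4·(t - 1) + 0·(t - 1)² - 7/4·(t - 1)³.
With (t - 1) = 3/4: g(7/4) = 19/256.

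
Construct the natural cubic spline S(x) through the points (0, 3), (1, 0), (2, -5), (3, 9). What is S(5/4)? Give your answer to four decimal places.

-1.8781

With M_i denoting the second derivative at x_i, h_i = 1, 1, 1, and Δ_i = (y_(i+1) − y_i)/h_i = -3, -5, 14:
  1·M_0 + 4·M_1 + 1·M_2 = 6(Δ_1 - Δ_0) = -12
  1·M_1 + 4·M_2 + 1·M_3 = 6(Δ_2 - Δ_1) = 114
Natural end conditions: M_0 = M_3 = 0.
Hence M_0 = 0, M_1 = -54/5, M_2 = 156/5, M_3 = 0.
On [1, 2], S(x) = 0 - 33/5·(x - 1) - 27/5·(x - 1)² + 7·(x - 1)³.
With (x - 1) = 1/4: S(5/4) = -601/320.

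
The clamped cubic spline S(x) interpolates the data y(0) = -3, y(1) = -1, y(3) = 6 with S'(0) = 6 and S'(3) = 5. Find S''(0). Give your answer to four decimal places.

-13.8333

With M_i denoting the second derivative at x_i, h_i = 1, 2, and Δ_i = (y_(i+1) − y_i)/h_i = 2, 7/2:
  1·M_0 + 6·M_1 + 2·M_2 = 6(Δ_1 - Δ_0) = 9
Clamped end conditions give two more equations: 2h_0·M_0 + h_0·M_1 = 6(Δ_0 - S'(0)) = -24 and h_1·M_1 + 2h_1·M_2 = 6(S'(3) - Δ_1) = 9.
Hence M_0 = -83/6, M_1 = 11/3, M_2 = 5/12.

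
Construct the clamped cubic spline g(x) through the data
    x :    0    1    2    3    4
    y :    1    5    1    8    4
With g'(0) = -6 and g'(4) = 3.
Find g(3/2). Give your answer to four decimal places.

Let M_i = g''(x_i). Step sizes h_i = 1, 1, 1, 1; slopes of the chords Δ_i = (y_(i+1) - y_i)/h_i = 4, -4, 7, -4.
  1·M_0 + 4·M_1 + 1·M_2 = 6(Δ_1 - Δ_0) = -48
  1·M_1 + 4·M_2 + 1·M_3 = 6(Δ_2 - Δ_1) = 66
  1·M_2 + 4·M_3 + 1·M_4 = 6(Δ_3 - Δ_2) = -66
Clamped end conditions give two more equations: 2h_0·M_0 + h_0·M_1 = 6(Δ_0 - g'(0)) = 60 and h_3·M_3 + 2h_3·M_4 = 6(g'(4) - Δ_3) = 42.
Solving the tridiagonal system: M_0 = 321/7, M_1 = -222/7, M_2 = 33, M_3 = -240/7, M_4 = 267/7.
On [1, 2], g(x) = 5 + 15/14·(x - 1) - 111/7·(x - 1)² + 151/14·(x - 1)³.
With (x - 1) = 1/2: g(3/2) = 327/112.

2.9196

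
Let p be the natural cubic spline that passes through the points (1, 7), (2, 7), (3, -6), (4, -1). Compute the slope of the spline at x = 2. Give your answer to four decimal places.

-9.3333

Write m_i for p''(x_i). With h_i = 1, 1, 1 and divided differences Δ_i = 0, -13, 5, the continuity of p' gives the tridiagonal system
  1·m_0 + 4·m_1 + 1·m_2 = 6(Δ_1 - Δ_0) = -78
  1·m_1 + 4·m_2 + 1·m_3 = 6(Δ_2 - Δ_1) = 108
Natural end conditions: m_0 = m_3 = 0.
Solving the tridiagonal system: m_0 = 0, m_1 = -28, m_2 = 34, m_3 = 0.
On [2, 3], p'(x) = b_1 + 2c_1·(x - 2) + 3d_1·(x - 2)² with b_1 = Δ_1 - h_1(2m_1 + m_2)/6 = -28/3, c_1 = m_1/2 = -14, d_1 = (m_2 - m_1)/(6h_1) = 31/3. So p'(2) = -28/3.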